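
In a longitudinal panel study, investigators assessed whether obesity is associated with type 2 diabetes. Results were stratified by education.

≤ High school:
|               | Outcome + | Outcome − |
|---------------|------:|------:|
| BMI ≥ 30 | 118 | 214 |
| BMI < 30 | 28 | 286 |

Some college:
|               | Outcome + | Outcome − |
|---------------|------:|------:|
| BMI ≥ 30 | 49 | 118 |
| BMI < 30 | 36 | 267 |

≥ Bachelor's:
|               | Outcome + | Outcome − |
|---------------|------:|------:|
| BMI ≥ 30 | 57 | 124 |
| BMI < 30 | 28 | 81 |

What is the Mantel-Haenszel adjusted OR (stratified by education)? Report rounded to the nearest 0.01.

3.17

OR_MH = Σ(aᵢdᵢ/nᵢ) / Σ(bᵢcᵢ/nᵢ), where nᵢ is the stratum total.
Stratum 1 (≤ High school): n = 646; a·d/n = 118·286/646 = 52.2415; b·c/n = 214·28/646 = 9.2755
Stratum 2 (Some college): n = 470; a·d/n = 49·267/470 = 27.8362; b·c/n = 118·36/470 = 9.0383
Stratum 3 (≥ Bachelor's): n = 290; a·d/n = 57·81/290 = 15.9207; b·c/n = 124·28/290 = 11.9724
OR_MH = (52.2415 + 27.8362 + 15.9207) / (9.2755 + 9.0383 + 11.9724) = 95.9983 / 30.2863 = 3.16970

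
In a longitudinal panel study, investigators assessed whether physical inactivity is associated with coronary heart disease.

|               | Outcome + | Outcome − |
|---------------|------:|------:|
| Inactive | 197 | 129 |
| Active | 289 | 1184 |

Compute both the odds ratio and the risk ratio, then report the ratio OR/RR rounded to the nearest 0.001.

Cells: a = 197, b = 129, c = 289, d = 1184.
OR = (197·1184)/(129·289) = 233248/37281 = 6.25648
Risk in exposed = 197/326 = 0.60429; risk in unexposed = 289/1473 = 0.19620; RR = 3.08002
OR/RR = 6.25648 / 3.08002 = 2.03131
The outcome is not rare, so the OR lies further from 1 than the RR.

2.031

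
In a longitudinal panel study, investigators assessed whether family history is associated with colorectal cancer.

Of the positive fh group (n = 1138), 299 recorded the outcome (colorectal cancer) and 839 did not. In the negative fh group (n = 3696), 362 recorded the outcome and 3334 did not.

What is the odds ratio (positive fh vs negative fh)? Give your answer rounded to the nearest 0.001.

3.282

From the description: a = 299, b = 839, c = 362, d = 3334.
OR = (a·d)/(b·c) = (299 × 3334) / (839 × 362) = 996866 / 303718 = 3.28221
The odds of colorectal cancer are about 3.28 times as high in the positive fh group.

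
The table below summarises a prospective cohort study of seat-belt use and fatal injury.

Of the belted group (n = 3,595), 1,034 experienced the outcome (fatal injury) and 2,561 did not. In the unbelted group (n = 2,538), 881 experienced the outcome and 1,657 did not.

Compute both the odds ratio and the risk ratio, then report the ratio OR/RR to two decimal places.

0.92

From the description: a = 1034, b = 2561, c = 881, d = 1657.
OR = (1034·1657)/(2561·881) = 1713338/2256241 = 0.75938
Risk in exposed = 1034/3595 = 0.28762; risk in unexposed = 881/2538 = 0.34712; RR = 0.82859
OR/RR = 0.75938 / 0.82859 = 0.91647
The outcome is not rare, so the OR lies further from 1 than the RR.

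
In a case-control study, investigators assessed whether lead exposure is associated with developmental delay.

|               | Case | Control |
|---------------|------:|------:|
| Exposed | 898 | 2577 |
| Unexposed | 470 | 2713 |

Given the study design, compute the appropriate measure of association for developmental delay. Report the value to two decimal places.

2.01

Cells: a = 898, b = 2577, c = 470, d = 2713.
This is a case-control study: participants were sampled on outcome status, so risks in the source population cannot be estimated directly — relative risk is not valid here. The odds ratio is the appropriate measure.
OR = (a·d)/(b·c) = (898 × 2713) / (2577 × 470) = 2436274 / 1211190 = 2.01147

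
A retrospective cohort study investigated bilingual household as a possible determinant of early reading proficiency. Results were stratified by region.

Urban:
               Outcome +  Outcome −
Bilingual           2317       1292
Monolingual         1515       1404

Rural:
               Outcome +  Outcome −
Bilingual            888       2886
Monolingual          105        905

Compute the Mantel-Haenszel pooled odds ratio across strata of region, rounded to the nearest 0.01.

1.83

OR_MH = Σ(aᵢdᵢ/nᵢ) / Σ(bᵢcᵢ/nᵢ), where nᵢ is the stratum total.
Stratum 1 (Urban): n = 6528; a·d/n = 2317·1404/6528 = 498.3254; b·c/n = 1292·1515/6528 = 299.8438
Stratum 2 (Rural): n = 4784; a·d/n = 888·905/4784 = 167.9849; b·c/n = 2886·105/4784 = 63.3424
OR_MH = (498.3254 + 167.9849) / (299.8438 + 63.3424) = 666.3103 / 363.1861 = 1.83462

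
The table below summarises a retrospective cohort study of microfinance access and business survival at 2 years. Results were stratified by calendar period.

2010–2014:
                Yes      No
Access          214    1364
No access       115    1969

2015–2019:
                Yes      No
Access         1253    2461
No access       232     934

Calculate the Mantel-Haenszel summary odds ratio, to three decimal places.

2.220

OR_MH = Σ(aᵢdᵢ/nᵢ) / Σ(bᵢcᵢ/nᵢ), where nᵢ is the stratum total.
Stratum 1 (2010–2014): n = 3662; a·d/n = 214·1969/3662 = 115.0644; b·c/n = 1364·115/3662 = 42.8345
Stratum 2 (2015–2019): n = 4880; a·d/n = 1253·934/4880 = 239.8160; b·c/n = 2461·232/4880 = 116.9984
OR_MH = (115.0644 + 239.8160) / (42.8345 + 116.9984) = 354.8804 / 159.8329 = 2.22032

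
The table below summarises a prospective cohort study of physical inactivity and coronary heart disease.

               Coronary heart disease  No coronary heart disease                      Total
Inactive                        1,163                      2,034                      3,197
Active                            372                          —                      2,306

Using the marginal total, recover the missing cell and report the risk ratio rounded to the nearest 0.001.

The missing cell is in the unexposed row: 2306 − 372 = 1934.
So a = 1163, b = 2034, c = 372, d = 1934.
RR = [a/(a+b)] / [c/(c+d)] = (1163/3197) / (372/2306) = 0.36378/0.16132 = 2.25504

2.255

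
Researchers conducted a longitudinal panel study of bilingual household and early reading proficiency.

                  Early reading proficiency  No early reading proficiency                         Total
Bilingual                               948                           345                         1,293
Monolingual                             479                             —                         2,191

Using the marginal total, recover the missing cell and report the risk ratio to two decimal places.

The missing cell is in the unexposed row: 2191 − 479 = 1712.
So a = 948, b = 345, c = 479, d = 1712.
RR = [a/(a+b)] / [c/(c+d)] = (948/1293) / (479/2191) = 0.73318/0.21862 = 3.35364

3.35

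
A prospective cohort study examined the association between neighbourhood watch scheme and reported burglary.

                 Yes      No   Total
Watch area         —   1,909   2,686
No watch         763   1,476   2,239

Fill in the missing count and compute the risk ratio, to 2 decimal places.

0.85

The missing cell is in the exposed row: 2686 − 1909 = 777.
So a = 777, b = 1909, c = 763, d = 1476.
RR = [a/(a+b)] / [c/(c+d)] = (777/2686) / (763/2239) = 0.28928/0.34078 = 0.84888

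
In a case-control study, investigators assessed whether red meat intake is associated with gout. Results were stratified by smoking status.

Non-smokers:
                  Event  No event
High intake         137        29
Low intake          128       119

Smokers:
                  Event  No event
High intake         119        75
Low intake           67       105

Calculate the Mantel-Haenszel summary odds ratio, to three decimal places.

OR_MH = Σ(aᵢdᵢ/nᵢ) / Σ(bᵢcᵢ/nᵢ), where nᵢ is the stratum total.
Stratum 1 (Non-smokers): n = 413; a·d/n = 137·119/413 = 39.4746; b·c/n = 29·128/413 = 8.9879
Stratum 2 (Smokers): n = 366; a·d/n = 119·105/366 = 34.1393; b·c/n = 75·67/366 = 13.7295
OR_MH = (39.4746 + 34.1393) / (8.9879 + 13.7295) = 73.6139 / 22.7174 = 3.24042

3.240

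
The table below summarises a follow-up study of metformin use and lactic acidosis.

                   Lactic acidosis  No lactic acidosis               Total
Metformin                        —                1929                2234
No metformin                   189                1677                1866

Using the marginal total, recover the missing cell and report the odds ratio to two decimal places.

1.40

The missing cell is in the exposed row: 2234 − 1929 = 305.
So a = 305, b = 1929, c = 189, d = 1677.
OR = (a·d)/(b·c) = (305 × 1677) / (1929 × 189) = 511485 / 364581 = 1.40294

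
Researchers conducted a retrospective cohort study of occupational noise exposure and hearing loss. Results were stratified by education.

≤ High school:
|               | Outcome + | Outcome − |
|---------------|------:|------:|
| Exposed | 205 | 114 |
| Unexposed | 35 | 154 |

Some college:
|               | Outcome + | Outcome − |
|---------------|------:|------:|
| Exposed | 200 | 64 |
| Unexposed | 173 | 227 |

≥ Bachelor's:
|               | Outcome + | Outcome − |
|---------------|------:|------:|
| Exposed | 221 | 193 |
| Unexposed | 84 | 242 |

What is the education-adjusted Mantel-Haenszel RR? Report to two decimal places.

RR_MH = Σ(aᵢ·n₀ᵢ/nᵢ) / Σ(cᵢ·n₁ᵢ/nᵢ), with n₁ᵢ = aᵢ+bᵢ (exposed), n₀ᵢ = cᵢ+dᵢ (unexposed), nᵢ = n₁ᵢ+n₀ᵢ.
Stratum 1 (≤ High school): n₁ = 319, n₀ = 189, n = 508; a·n₀/n = 205·189/508 = 76.2697; c·n₁/n = 35·319/508 = 21.9783
Stratum 2 (Some college): n₁ = 264, n₀ = 400, n = 664; a·n₀/n = 200·400/664 = 120.4819; c·n₁/n = 173·264/664 = 68.7831
Stratum 3 (≥ Bachelor's): n₁ = 414, n₀ = 326, n = 740; a·n₀/n = 221·326/740 = 97.3595; c·n₁/n = 84·414/740 = 46.9946
RR_MH = (76.2697 + 120.4819 + 97.3595) / (21.9783 + 68.7831 + 46.9946) = 294.1111 / 137.7561 = 2.13501

2.14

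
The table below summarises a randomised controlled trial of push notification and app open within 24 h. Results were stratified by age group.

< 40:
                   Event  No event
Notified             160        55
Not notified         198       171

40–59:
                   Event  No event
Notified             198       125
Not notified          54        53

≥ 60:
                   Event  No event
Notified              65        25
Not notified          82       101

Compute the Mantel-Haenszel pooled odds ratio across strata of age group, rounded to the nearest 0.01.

OR_MH = Σ(aᵢdᵢ/nᵢ) / Σ(bᵢcᵢ/nᵢ), where nᵢ is the stratum total.
Stratum 1 (< 40): n = 584; a·d/n = 160·171/584 = 46.8493; b·c/n = 55·198/584 = 18.6473
Stratum 2 (40–59): n = 430; a·d/n = 198·53/430 = 24.4047; b·c/n = 125·54/430 = 15.6977
Stratum 3 (≥ 60): n = 273; a·d/n = 65·101/273 = 24.0476; b·c/n = 25·82/273 = 7.5092
OR_MH = (46.8493 + 24.4047 + 24.0476) / (18.6473 + 15.6977 + 7.5092) = 95.3016 / 41.8541 = 2.27700

2.28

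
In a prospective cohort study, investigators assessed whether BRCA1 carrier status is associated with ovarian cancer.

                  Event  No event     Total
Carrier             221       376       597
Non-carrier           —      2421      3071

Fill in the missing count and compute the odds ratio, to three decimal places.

The missing cell is in the unexposed row: 3071 − 2421 = 650.
So a = 221, b = 376, c = 650, d = 2421.
OR = (a·d)/(b·c) = (221 × 2421) / (376 × 650) = 535041 / 244400 = 2.18920

2.189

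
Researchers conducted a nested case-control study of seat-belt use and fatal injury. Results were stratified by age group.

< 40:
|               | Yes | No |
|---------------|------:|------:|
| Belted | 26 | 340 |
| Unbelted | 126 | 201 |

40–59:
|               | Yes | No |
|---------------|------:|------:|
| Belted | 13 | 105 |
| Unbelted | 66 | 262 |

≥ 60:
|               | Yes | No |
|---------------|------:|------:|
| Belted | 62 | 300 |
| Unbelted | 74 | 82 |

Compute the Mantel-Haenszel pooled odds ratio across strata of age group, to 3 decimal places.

0.208

OR_MH = Σ(aᵢdᵢ/nᵢ) / Σ(bᵢcᵢ/nᵢ), where nᵢ is the stratum total.
Stratum 1 (< 40): n = 693; a·d/n = 26·201/693 = 7.5411; b·c/n = 340·126/693 = 61.8182
Stratum 2 (40–59): n = 446; a·d/n = 13·262/446 = 7.6368; b·c/n = 105·66/446 = 15.5381
Stratum 3 (≥ 60): n = 518; a·d/n = 62·82/518 = 9.8147; b·c/n = 300·74/518 = 42.8571
OR_MH = (7.5411 + 7.6368 + 9.8147) / (61.8182 + 15.5381 + 42.8571) = 24.9926 / 120.2134 = 0.20790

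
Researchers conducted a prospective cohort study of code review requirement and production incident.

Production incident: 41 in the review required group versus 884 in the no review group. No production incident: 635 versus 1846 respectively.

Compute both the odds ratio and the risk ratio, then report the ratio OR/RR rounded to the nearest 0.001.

From the description: a = 41, b = 635, c = 884, d = 1846.
OR = (41·1846)/(635·884) = 75686/561340 = 0.13483
Risk in exposed = 41/676 = 0.06065; risk in unexposed = 884/2730 = 0.32381; RR = 0.18730
OR/RR = 0.13483 / 0.18730 = 0.71985
The outcome is not rare, so the OR lies further from 1 than the RR.

0.720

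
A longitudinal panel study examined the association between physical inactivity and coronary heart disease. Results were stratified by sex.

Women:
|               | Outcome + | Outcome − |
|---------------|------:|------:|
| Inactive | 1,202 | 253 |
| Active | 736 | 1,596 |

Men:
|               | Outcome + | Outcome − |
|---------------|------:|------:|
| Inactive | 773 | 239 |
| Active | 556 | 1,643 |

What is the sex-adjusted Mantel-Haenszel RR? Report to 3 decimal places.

2.772

RR_MH = Σ(aᵢ·n₀ᵢ/nᵢ) / Σ(cᵢ·n₁ᵢ/nᵢ), with n₁ᵢ = aᵢ+bᵢ (exposed), n₀ᵢ = cᵢ+dᵢ (unexposed), nᵢ = n₁ᵢ+n₀ᵢ.
Stratum 1 (Women): n₁ = 1455, n₀ = 2332, n = 3787; a·n₀/n = 1202·2332/3787 = 740.1806; c·n₁/n = 736·1455/3787 = 282.7779
Stratum 2 (Men): n₁ = 1012, n₀ = 2199, n = 3211; a·n₀/n = 773·2199/3211 = 529.3762; c·n₁/n = 556·1012/3211 = 175.2326
RR_MH = (740.1806 + 529.3762) / (282.7779 + 175.2326) = 1269.5568 / 458.0106 = 2.77189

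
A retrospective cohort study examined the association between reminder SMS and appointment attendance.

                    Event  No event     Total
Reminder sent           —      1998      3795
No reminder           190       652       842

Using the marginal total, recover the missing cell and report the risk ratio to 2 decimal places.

2.10

The missing cell is in the exposed row: 3795 − 1998 = 1797.
So a = 1797, b = 1998, c = 190, d = 652.
RR = [a/(a+b)] / [c/(c+d)] = (1797/3795) / (190/842) = 0.47352/0.22565 = 2.09843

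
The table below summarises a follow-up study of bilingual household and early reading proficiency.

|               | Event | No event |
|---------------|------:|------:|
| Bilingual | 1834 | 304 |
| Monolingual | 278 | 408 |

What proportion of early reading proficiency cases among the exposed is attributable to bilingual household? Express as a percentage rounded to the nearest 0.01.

Cells: a = 1834, b = 304, c = 278, d = 408.
Risk in exposed = 1834/2138 = 0.85781; risk in unexposed = 278/686 = 0.40525.
RR = 0.85781/0.40525 = 2.11676
AR% = (RR − 1)/RR × 100 = (2.11676 − 1)/2.11676 × 100 = 52.7579%

52.76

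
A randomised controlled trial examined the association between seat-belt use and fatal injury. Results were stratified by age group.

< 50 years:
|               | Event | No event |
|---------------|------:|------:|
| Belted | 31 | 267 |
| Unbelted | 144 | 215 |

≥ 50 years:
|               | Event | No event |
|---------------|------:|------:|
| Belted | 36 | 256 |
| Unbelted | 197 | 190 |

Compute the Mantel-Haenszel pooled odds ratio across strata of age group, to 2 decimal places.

0.15

OR_MH = Σ(aᵢdᵢ/nᵢ) / Σ(bᵢcᵢ/nᵢ), where nᵢ is the stratum total.
Stratum 1 (< 50 years): n = 657; a·d/n = 31·215/657 = 10.1446; b·c/n = 267·144/657 = 58.5205
Stratum 2 (≥ 50 years): n = 679; a·d/n = 36·190/679 = 10.0736; b·c/n = 256·197/679 = 74.2739
OR_MH = (10.1446 + 10.0736) / (58.5205 + 74.2739) = 20.2182 / 132.7945 = 0.15225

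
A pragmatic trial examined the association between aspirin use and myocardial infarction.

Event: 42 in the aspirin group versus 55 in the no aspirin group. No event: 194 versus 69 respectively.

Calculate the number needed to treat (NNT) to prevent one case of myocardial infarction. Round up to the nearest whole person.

4

Risk in treated group = 42/236 = 0.17797; risk in control = 55/124 = 0.44355.
Absolute risk reduction = 0.44355 − 0.17797 = 0.26558
NNT = 1 / ARR = 1 / 0.26558 = 3.765 → round up → 4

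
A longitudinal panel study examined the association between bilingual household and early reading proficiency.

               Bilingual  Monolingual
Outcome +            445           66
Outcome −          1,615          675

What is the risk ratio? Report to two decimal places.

2.43

Reading the table with exposure as columns: a = 445 (Bilingual, case), b = 1615 (Bilingual, non-case), c = 66 (Monolingual, case), d = 675.
Risk in exposed = 445/2060 = 0.21602; risk in unexposed = 66/741 = 0.08907.
RR = 0.21602 / 0.08907 = 2.42531
The risk among the exposed is 2.43 times that among the unexposed.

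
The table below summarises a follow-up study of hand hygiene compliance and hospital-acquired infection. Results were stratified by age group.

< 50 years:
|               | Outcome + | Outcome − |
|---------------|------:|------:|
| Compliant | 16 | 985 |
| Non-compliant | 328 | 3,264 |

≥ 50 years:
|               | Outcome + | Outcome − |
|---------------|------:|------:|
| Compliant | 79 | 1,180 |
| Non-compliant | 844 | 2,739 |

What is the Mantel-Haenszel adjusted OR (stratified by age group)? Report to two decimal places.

0.20

OR_MH = Σ(aᵢdᵢ/nᵢ) / Σ(bᵢcᵢ/nᵢ), where nᵢ is the stratum total.
Stratum 1 (< 50 years): n = 4593; a·d/n = 16·3264/4593 = 11.3703; b·c/n = 985·328/4593 = 70.3418
Stratum 2 (≥ 50 years): n = 4842; a·d/n = 79·2739/4842 = 44.6884; b·c/n = 1180·844/4842 = 205.6836
OR_MH = (11.3703 + 44.6884) / (70.3418 + 205.6836) = 56.0587 / 276.0254 = 0.20309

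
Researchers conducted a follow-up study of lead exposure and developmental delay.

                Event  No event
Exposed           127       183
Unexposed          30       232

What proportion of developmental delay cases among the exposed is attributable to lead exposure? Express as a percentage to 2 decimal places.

72.05

Cells: a = 127, b = 183, c = 30, d = 232.
Risk in exposed = 127/310 = 0.40968; risk in unexposed = 30/262 = 0.11450.
RR = 0.40968/0.11450 = 3.57785
AR% = (RR − 1)/RR × 100 = (3.57785 − 1)/3.57785 × 100 = 72.0502%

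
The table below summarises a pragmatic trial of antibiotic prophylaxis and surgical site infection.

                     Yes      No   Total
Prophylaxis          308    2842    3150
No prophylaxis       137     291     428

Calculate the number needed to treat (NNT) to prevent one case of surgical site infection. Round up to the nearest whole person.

5

Risk in treated group = 308/3150 = 0.09778; risk in control = 137/428 = 0.32009.
Absolute risk reduction = 0.32009 − 0.09778 = 0.22232
NNT = 1 / ARR = 1 / 0.22232 = 4.498 → round up → 5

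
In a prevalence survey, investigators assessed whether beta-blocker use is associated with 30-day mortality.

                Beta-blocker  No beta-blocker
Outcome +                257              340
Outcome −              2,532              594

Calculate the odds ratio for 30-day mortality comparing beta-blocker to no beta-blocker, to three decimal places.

Reading the table with exposure as columns: a = 257 (Beta-blocker, case), b = 2532 (Beta-blocker, non-case), c = 340 (No beta-blocker, case), d = 594.
OR = (a·d)/(b·c) = (257 × 594) / (2532 × 340) = 152658 / 860880 = 0.17733
Exposure is associated with lower odds of 30-day mortality (OR = 0.18 < 1).

0.177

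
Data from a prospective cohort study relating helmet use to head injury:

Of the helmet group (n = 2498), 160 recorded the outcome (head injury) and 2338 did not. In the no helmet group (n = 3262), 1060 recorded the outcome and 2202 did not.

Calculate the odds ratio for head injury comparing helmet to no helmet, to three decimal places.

0.142

From the description: a = 160, b = 2338, c = 1060, d = 2202.
OR = (a·d)/(b·c) = (160 × 2202) / (2338 × 1060) = 352320 / 2478280 = 0.14216
Exposure is associated with lower odds of head injury (OR = 0.14 < 1).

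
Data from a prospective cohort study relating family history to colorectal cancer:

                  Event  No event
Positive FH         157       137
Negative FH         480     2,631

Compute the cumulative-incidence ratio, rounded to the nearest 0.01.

Cells: a = 157, b = 137, c = 480, d = 2631.
Risk in exposed = 157/294 = 0.53401; risk in unexposed = 480/3111 = 0.15429.
RR = 0.53401 / 0.15429 = 3.46108
The risk among the exposed is 3.46 times that among the unexposed.

3.46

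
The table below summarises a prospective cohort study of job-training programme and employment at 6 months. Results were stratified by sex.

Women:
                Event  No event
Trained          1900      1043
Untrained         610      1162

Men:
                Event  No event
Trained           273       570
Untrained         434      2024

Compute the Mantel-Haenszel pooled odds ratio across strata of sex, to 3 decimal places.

OR_MH = Σ(aᵢdᵢ/nᵢ) / Σ(bᵢcᵢ/nᵢ), where nᵢ is the stratum total.
Stratum 1 (Women): n = 4715; a·d/n = 1900·1162/4715 = 468.2503; b·c/n = 1043·610/4715 = 134.9374
Stratum 2 (Men): n = 3301; a·d/n = 273·2024/3301 = 167.3893; b·c/n = 570·434/3301 = 74.9409
OR_MH = (468.2503 + 167.3893) / (134.9374 + 74.9409) = 635.6395 / 209.8784 = 3.02861

3.029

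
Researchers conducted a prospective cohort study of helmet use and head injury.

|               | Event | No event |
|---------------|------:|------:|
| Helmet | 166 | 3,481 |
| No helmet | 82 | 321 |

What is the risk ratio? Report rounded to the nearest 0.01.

Cells: a = 166, b = 3481, c = 82, d = 321.
Risk in exposed = 166/3647 = 0.04552; risk in unexposed = 82/403 = 0.20347.
RR = 0.04552 / 0.20347 = 0.22370
The risk is 78% lower among the exposed than among the unexposed.

0.22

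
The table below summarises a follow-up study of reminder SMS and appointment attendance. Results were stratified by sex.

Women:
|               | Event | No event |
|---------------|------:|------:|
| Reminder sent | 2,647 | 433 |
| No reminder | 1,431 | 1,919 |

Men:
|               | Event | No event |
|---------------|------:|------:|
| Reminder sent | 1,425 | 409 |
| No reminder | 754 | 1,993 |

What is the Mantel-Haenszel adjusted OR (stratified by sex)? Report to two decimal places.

8.61

OR_MH = Σ(aᵢdᵢ/nᵢ) / Σ(bᵢcᵢ/nᵢ), where nᵢ is the stratum total.
Stratum 1 (Women): n = 6430; a·d/n = 2647·1919/6430 = 789.9834; b·c/n = 433·1431/6430 = 96.3644
Stratum 2 (Men): n = 4581; a·d/n = 1425·1993/4581 = 619.9574; b·c/n = 409·754/4581 = 67.3185
OR_MH = (789.9834 + 619.9574) / (96.3644 + 67.3185) = 1409.9408 / 163.6829 = 8.61386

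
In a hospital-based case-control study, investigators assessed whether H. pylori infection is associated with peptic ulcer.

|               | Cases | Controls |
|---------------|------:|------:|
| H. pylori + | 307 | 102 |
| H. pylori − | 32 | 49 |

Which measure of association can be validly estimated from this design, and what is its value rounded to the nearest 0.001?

4.609

Cells: a = 307, b = 102, c = 32, d = 49.
This is a hospital-based case-control study: participants were sampled on outcome status, so risks in the source population cannot be estimated directly — relative risk is not valid here. The odds ratio is the appropriate measure.
OR = (a·d)/(b·c) = (307 × 49) / (102 × 32) = 15043 / 3264 = 4.60876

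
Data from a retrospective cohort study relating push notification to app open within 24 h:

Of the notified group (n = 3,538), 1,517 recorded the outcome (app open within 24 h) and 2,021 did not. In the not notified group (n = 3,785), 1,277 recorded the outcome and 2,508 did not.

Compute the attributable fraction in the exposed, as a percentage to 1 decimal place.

21.3

From the description: a = 1517, b = 2021, c = 1277, d = 2508.
Risk in exposed = 1517/3538 = 0.42877; risk in unexposed = 1277/3785 = 0.33738.
RR = 0.42877/0.33738 = 1.27087
AR% = (RR − 1)/RR × 100 = (1.27087 − 1)/1.27087 × 100 = 21.3140%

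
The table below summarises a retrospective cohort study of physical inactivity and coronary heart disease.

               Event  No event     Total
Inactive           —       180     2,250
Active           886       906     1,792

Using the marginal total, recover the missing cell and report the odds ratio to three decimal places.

The missing cell is in the exposed row: 2250 − 180 = 2070.
So a = 2070, b = 180, c = 886, d = 906.
OR = (a·d)/(b·c) = (2070 × 906) / (180 × 886) = 1875420 / 159480 = 11.75959

11.760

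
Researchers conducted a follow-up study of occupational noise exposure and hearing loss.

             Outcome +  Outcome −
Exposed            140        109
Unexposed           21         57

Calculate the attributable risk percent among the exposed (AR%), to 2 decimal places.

Cells: a = 140, b = 109, c = 21, d = 57.
Risk in exposed = 140/249 = 0.56225; risk in unexposed = 21/78 = 0.26923.
RR = 0.56225/0.26923 = 2.08835
AR% = (RR − 1)/RR × 100 = (2.08835 − 1)/2.08835 × 100 = 52.1154%

52.12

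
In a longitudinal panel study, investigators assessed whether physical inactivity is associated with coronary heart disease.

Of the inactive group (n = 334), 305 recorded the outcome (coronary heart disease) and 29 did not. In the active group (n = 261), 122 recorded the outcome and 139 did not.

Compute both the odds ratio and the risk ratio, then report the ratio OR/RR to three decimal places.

From the description: a = 305, b = 29, c = 122, d = 139.
OR = (305·139)/(29·122) = 42395/3538 = 11.98276
Risk in exposed = 305/334 = 0.91317; risk in unexposed = 122/261 = 0.46743; RR = 1.95359
OR/RR = 11.98276 / 1.95359 = 6.13370
The outcome is not rare, so the OR lies further from 1 than the RR.

6.134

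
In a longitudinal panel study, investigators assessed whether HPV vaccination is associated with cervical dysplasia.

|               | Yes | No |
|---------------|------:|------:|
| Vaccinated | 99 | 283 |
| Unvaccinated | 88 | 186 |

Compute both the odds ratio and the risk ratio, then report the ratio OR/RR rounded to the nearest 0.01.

0.92

Cells: a = 99, b = 283, c = 88, d = 186.
OR = (99·186)/(283·88) = 18414/24904 = 0.73940
Risk in exposed = 99/382 = 0.25916; risk in unexposed = 88/274 = 0.32117; RR = 0.80694
OR/RR = 0.73940 / 0.80694 = 0.91630
The outcome is not rare, so the OR lies further from 1 than the RR.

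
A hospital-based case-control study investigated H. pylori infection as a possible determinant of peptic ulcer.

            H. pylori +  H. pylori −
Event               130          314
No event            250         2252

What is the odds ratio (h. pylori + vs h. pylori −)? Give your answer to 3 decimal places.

Reading the table with exposure as columns: a = 130 (H. pylori +, case), b = 250 (H. pylori +, non-case), c = 314 (H. pylori −, case), d = 2252.
OR = (a·d)/(b·c) = (130 × 2252) / (250 × 314) = 292760 / 78500 = 3.72943
The odds of peptic ulcer are about 3.73 times as high in the h. pylori + group.

3.729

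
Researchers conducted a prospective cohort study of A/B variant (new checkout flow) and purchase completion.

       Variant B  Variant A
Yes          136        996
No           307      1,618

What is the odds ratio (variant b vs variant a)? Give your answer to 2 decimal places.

0.72

Reading the table with exposure as columns: a = 136 (Variant B, case), b = 307 (Variant B, non-case), c = 996 (Variant A, case), d = 1618.
OR = (a·d)/(b·c) = (136 × 1618) / (307 × 996) = 220048 / 305772 = 0.71965
Exposure is associated with lower odds of purchase completion (OR = 0.72 < 1).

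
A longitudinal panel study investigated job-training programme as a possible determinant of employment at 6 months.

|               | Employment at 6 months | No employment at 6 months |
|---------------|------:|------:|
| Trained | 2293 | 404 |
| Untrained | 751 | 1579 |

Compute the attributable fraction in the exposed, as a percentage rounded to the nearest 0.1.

Cells: a = 2293, b = 404, c = 751, d = 1579.
Risk in exposed = 2293/2697 = 0.85020; risk in unexposed = 751/2330 = 0.32232.
RR = 0.85020/0.32232 = 2.63778
AR% = (RR − 1)/RR × 100 = (2.63778 − 1)/2.63778 × 100 = 62.0894%

62.1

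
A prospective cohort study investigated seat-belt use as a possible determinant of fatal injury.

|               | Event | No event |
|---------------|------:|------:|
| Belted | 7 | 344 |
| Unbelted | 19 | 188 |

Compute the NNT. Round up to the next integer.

Risk in treated group = 7/351 = 0.01994; risk in control = 19/207 = 0.09179.
Absolute risk reduction = 0.09179 − 0.01994 = 0.07184
NNT = 1 / ARR = 1 / 0.07184 = 13.919 → round up → 14

14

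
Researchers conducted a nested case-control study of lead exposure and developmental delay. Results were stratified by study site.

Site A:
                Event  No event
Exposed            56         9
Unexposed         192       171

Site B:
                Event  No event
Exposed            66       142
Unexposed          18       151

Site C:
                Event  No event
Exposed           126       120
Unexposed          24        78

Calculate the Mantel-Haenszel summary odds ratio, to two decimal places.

4.04

OR_MH = Σ(aᵢdᵢ/nᵢ) / Σ(bᵢcᵢ/nᵢ), where nᵢ is the stratum total.
Stratum 1 (Site A): n = 428; a·d/n = 56·171/428 = 22.3738; b·c/n = 9·192/428 = 4.0374
Stratum 2 (Site B): n = 377; a·d/n = 66·151/377 = 26.4350; b·c/n = 142·18/377 = 6.7798
Stratum 3 (Site C): n = 348; a·d/n = 126·78/348 = 28.2414; b·c/n = 120·24/348 = 8.2759
OR_MH = (22.3738 + 26.4350 + 28.2414) / (4.0374 + 6.7798 + 8.2759) = 77.0502 / 19.0931 = 4.03550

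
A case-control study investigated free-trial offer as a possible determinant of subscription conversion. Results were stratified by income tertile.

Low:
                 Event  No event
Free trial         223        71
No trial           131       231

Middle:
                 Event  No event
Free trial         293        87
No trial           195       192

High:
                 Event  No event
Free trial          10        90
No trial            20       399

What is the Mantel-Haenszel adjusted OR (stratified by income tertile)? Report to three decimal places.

OR_MH = Σ(aᵢdᵢ/nᵢ) / Σ(bᵢcᵢ/nᵢ), where nᵢ is the stratum total.
Stratum 1 (Low): n = 656; a·d/n = 223·231/656 = 78.5259; b·c/n = 71·131/656 = 14.1784
Stratum 2 (Middle): n = 767; a·d/n = 293·192/767 = 73.3455; b·c/n = 87·195/767 = 22.1186
Stratum 3 (High): n = 519; a·d/n = 10·399/519 = 7.6879; b·c/n = 90·20/519 = 3.4682
OR_MH = (78.5259 + 73.3455 + 7.6879) / (14.1784 + 22.1186 + 3.4682) = 159.5593 / 39.7652 = 4.01253

4.013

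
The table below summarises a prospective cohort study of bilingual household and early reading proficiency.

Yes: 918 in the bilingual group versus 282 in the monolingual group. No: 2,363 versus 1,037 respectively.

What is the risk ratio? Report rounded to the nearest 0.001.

From the description: a = 918, b = 2363, c = 282, d = 1037.
Risk in exposed = 918/3281 = 0.27979; risk in unexposed = 282/1319 = 0.21380.
RR = 0.27979 / 0.21380 = 1.30868
The risk among the exposed is 1.31 times that among the unexposed.

1.309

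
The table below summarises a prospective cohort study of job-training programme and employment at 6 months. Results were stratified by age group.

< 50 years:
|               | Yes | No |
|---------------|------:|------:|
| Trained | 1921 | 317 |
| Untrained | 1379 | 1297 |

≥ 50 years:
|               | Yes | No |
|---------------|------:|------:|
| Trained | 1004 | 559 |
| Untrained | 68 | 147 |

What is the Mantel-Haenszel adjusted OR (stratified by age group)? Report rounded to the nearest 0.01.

OR_MH = Σ(aᵢdᵢ/nᵢ) / Σ(bᵢcᵢ/nᵢ), where nᵢ is the stratum total.
Stratum 1 (< 50 years): n = 4914; a·d/n = 1921·1297/4914 = 507.0283; b·c/n = 317·1379/4914 = 88.9587
Stratum 2 (≥ 50 years): n = 1778; a·d/n = 1004·147/1778 = 83.0079; b·c/n = 559·68/1778 = 21.3791
OR_MH = (507.0283 + 83.0079) / (88.9587 + 21.3791) = 590.0362 / 110.3378 = 5.34754

5.35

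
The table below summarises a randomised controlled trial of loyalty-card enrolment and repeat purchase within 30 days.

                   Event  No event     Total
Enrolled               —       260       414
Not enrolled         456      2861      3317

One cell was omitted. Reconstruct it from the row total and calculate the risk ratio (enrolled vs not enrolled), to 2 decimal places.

The missing cell is in the exposed row: 414 − 260 = 154.
So a = 154, b = 260, c = 456, d = 2861.
RR = [a/(a+b)] / [c/(c+d)] = (154/414) / (456/3317) = 0.37198/0.13747 = 2.70583

2.71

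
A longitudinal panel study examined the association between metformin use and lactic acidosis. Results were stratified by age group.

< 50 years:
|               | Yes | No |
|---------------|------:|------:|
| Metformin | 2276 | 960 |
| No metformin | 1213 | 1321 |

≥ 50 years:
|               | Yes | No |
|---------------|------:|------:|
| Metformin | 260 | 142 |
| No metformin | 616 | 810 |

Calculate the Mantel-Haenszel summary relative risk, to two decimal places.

1.47

RR_MH = Σ(aᵢ·n₀ᵢ/nᵢ) / Σ(cᵢ·n₁ᵢ/nᵢ), with n₁ᵢ = aᵢ+bᵢ (exposed), n₀ᵢ = cᵢ+dᵢ (unexposed), nᵢ = n₁ᵢ+n₀ᵢ.
Stratum 1 (< 50 years): n₁ = 3236, n₀ = 2534, n = 5770; a·n₀/n = 2276·2534/5770 = 999.5466; c·n₁/n = 1213·3236/5770 = 680.2891
Stratum 2 (≥ 50 years): n₁ = 402, n₀ = 1426, n = 1828; a·n₀/n = 260·1426/1828 = 202.8228; c·n₁/n = 616·402/1828 = 135.4661
RR_MH = (999.5466 + 202.8228) / (680.2891 + 135.4661) = 1202.3694 / 815.7552 = 1.47393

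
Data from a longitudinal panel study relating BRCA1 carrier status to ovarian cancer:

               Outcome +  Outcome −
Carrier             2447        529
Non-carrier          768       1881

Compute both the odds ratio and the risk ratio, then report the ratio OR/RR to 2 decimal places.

Cells: a = 2447, b = 529, c = 768, d = 1881.
OR = (2447·1881)/(529·768) = 4602807/406272 = 11.32937
Risk in exposed = 2447/2976 = 0.82224; risk in unexposed = 768/2649 = 0.28992; RR = 2.83610
OR/RR = 11.32937 / 2.83610 = 3.99470
The outcome is not rare, so the OR lies further from 1 than the RR.

3.99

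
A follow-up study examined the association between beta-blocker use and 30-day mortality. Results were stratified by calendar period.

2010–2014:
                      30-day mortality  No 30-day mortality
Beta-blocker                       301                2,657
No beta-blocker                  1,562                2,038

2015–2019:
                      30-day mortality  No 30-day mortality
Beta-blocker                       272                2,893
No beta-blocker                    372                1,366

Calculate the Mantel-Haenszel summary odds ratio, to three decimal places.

0.199

OR_MH = Σ(aᵢdᵢ/nᵢ) / Σ(bᵢcᵢ/nᵢ), where nᵢ is the stratum total.
Stratum 1 (2010–2014): n = 6558; a·d/n = 301·2038/6558 = 93.5404; b·c/n = 2657·1562/6558 = 632.8506
Stratum 2 (2015–2019): n = 4903; a·d/n = 272·1366/4903 = 75.7805; b·c/n = 2893·372/4903 = 219.4975
OR_MH = (93.5404 + 75.7805) / (632.8506 + 219.4975) = 169.3210 / 852.3480 = 0.19865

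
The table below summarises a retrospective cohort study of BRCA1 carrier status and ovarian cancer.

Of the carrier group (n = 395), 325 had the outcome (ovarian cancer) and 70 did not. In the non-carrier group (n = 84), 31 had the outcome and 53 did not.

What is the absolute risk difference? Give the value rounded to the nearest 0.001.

0.454

From the description: a = 325, b = 70, c = 31, d = 53.
Risk in exposed = 325/395 = 0.822785; risk in unexposed = 31/84 = 0.369048.
Risk difference = 0.822785 − 0.369048 = 0.453737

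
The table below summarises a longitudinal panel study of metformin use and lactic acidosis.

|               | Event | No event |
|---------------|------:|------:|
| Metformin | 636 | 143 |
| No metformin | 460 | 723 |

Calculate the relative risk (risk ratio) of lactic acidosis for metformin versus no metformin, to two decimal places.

2.10

Cells: a = 636, b = 143, c = 460, d = 723.
Risk in exposed = 636/779 = 0.81643; risk in unexposed = 460/1183 = 0.38884.
RR = 0.81643 / 0.38884 = 2.09965
The risk among the exposed is 2.10 times that among the unexposed.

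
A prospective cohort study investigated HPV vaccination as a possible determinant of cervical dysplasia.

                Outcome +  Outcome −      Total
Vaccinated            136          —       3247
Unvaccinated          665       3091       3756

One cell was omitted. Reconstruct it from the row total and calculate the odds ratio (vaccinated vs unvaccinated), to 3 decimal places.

0.203

The missing cell is in the exposed row: 3247 − 136 = 3111.
So a = 136, b = 3111, c = 665, d = 3091.
OR = (a·d)/(b·c) = (136 × 3091) / (3111 × 665) = 420376 / 2068815 = 0.20320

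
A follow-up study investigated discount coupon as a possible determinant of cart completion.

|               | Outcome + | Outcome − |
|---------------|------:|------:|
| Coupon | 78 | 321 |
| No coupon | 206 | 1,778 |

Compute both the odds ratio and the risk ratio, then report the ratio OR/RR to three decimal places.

1.114

Cells: a = 78, b = 321, c = 206, d = 1778.
OR = (78·1778)/(321·206) = 138684/66126 = 2.09727
Risk in exposed = 78/399 = 0.19549; risk in unexposed = 206/1984 = 0.10383; RR = 1.88277
OR/RR = 2.09727 / 1.88277 = 1.11393
The outcome is not rare, so the OR lies further from 1 than the RR.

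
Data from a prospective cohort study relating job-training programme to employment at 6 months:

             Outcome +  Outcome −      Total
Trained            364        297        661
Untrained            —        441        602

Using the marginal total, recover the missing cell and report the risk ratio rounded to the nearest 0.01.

2.06

The missing cell is in the unexposed row: 602 − 441 = 161.
So a = 364, b = 297, c = 161, d = 441.
RR = [a/(a+b)] / [c/(c+d)] = (364/661) / (161/602) = 0.55068/0.26744 = 2.05907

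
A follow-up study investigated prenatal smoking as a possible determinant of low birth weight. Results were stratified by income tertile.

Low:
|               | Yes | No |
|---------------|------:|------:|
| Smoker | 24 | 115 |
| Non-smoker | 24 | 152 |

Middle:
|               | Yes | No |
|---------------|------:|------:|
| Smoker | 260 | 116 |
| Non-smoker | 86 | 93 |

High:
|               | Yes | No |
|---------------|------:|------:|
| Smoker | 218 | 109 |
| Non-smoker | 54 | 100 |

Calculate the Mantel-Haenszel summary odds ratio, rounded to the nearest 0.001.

2.578

OR_MH = Σ(aᵢdᵢ/nᵢ) / Σ(bᵢcᵢ/nᵢ), where nᵢ is the stratum total.
Stratum 1 (Low): n = 315; a·d/n = 24·152/315 = 11.5810; b·c/n = 115·24/315 = 8.7619
Stratum 2 (Middle): n = 555; a·d/n = 260·93/555 = 43.5676; b·c/n = 116·86/555 = 17.9748
Stratum 3 (High): n = 481; a·d/n = 218·100/481 = 45.3222; b·c/n = 109·54/481 = 12.2370
OR_MH = (11.5810 + 43.5676 + 45.3222) / (8.7619 + 17.9748 + 12.2370) = 100.4708 / 38.9737 = 2.57791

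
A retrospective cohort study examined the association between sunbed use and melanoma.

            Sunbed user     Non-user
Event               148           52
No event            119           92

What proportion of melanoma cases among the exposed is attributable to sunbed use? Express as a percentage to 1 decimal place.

34.9

Reading the table with exposure as columns: a = 148 (Sunbed user, case), b = 119 (Sunbed user, non-case), c = 52 (Non-user, case), d = 92.
Risk in exposed = 148/267 = 0.55431; risk in unexposed = 52/144 = 0.36111.
RR = 0.55431/0.36111 = 1.53500
AR% = (RR − 1)/RR × 100 = (1.53500 − 1)/1.53500 × 100 = 34.8536%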